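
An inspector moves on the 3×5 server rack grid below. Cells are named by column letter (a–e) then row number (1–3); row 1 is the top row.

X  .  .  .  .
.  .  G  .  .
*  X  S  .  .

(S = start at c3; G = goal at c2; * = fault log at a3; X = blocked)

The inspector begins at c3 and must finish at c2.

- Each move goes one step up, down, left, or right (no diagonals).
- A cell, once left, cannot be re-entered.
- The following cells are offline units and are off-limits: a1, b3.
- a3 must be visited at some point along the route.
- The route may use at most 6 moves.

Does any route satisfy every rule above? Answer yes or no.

a3 must be visited but has only one open neighbour (a2), and it is neither the start nor the goal — the route would have to enter and leave through a2, re-entering it.

no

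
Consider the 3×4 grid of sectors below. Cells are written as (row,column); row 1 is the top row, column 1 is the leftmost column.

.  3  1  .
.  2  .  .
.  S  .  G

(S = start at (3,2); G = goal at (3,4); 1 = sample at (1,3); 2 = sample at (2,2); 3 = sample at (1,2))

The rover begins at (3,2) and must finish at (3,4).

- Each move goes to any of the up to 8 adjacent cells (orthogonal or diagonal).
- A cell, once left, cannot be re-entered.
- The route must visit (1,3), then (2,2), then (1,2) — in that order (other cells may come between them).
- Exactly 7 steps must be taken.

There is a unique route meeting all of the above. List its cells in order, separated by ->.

(3,2) -> (3,3) -> (2,4) -> (1,3) -> (2,2) -> (1,2) -> (2,3) -> (3,4)

The waypoints must appear in the order (1,3), (2,2), (1,2), with no cell reused.
Route from (3,2): right 1 to (3,3), up-right 1 to (2,4), up-left 1 to (1,3), down-left 1 to (2,2), up 1 to (1,2), down-right 2 to (3,4) — 7 moves in all.
Check: order respected (1 at step 3, 2 at step 4, 3 at step 5); 7 moves as required.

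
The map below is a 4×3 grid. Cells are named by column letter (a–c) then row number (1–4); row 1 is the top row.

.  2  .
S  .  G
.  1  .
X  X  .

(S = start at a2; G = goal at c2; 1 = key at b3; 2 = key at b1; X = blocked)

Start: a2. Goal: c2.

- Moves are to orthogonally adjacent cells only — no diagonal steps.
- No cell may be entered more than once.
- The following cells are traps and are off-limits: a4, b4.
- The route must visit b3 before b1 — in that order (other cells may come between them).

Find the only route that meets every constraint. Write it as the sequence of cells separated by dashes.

The waypoints must appear in the order b3, b1, with no cell reused.
Route from a2: down to a3, right to b3, 2× up (reaching b1), right to c1, down to c2 — 6 moves in all.
Check: order respected (1 at step 2, 2 at step 4).

a2 - a3 - b3 - b2 - b1 - c1 - c2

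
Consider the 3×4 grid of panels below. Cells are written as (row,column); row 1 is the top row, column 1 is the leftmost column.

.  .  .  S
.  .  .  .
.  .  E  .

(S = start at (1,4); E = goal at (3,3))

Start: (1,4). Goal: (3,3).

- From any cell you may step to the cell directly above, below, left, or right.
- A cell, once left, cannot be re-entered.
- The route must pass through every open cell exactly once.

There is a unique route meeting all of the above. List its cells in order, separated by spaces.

Need to visit all 12 open cells exactly once, starting at (1,4) and ending at (3,3).
Cell (3,4) has only two open neighbours ((2,4) and (3,3)), so the path must pass straight through it: one of those is the cell it's entered from and the other is where it exits.
Route from (1,4): left 3 to (1,1), down 2 to (3,1), right 1 to (3,2), up 1 to (2,2), right 2 to (2,4), down 1 to (3,4), left 1 to (3,3) — 11 moves in all.
Check: all 12 open cells covered.

(1,4) (1,3) (1,2) (1,1) (2,1) (3,1) (3,2) (2,2) (2,3) (2,4) (3,4) (3,3)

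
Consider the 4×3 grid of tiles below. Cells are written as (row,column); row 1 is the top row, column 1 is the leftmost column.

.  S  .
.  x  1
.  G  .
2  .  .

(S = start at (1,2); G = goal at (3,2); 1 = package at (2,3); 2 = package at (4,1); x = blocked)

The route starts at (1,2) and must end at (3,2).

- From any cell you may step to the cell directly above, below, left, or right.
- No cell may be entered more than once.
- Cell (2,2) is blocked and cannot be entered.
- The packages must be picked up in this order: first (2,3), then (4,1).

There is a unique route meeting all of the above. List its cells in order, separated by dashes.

(1,2) - (1,3) - (2,3) - (3,3) - (4,3) - (4,2) - (4,1) - (3,1) - (3,2)

The waypoints must appear in the order (2,3), (4,1), with no cell reused.
Route from (1,2): right 1 to (1,3), down 3 to (4,3), left 2 to (4,1), up 1 to (3,1), right 1 to (3,2) — 8 moves in all.
Check: order respected (1 at step 2, 2 at step 6).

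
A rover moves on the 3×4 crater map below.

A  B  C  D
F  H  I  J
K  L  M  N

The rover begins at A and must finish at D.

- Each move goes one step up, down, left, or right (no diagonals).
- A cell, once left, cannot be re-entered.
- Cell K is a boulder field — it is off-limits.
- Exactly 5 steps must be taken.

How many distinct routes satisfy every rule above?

6

Need simple routes of exactly 5 moves from A to D (Manhattan distance 3, so 1 moves are spent on a detour and 1 undoing it).
Enumerating: A F H B C D | A F H I C D | A F H I J D | A B H I C D | A B H I J D | A B C I J D.
That gives 6 routes.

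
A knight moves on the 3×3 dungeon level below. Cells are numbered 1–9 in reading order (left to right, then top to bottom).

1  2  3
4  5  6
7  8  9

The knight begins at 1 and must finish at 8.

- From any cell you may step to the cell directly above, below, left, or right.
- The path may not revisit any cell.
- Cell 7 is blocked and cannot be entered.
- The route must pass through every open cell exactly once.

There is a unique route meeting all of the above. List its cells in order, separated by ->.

1 -> 4 -> 5 -> 2 -> 3 -> 6 -> 9 -> 8

Need to visit all 8 open cells exactly once, starting at 1 and ending at 8.
Route from 1: down to 4, right to 5, up to 2, right to 3, 2× down (reaching 9), left to 8 — 7 moves in all.
Check: all 8 open cells covered.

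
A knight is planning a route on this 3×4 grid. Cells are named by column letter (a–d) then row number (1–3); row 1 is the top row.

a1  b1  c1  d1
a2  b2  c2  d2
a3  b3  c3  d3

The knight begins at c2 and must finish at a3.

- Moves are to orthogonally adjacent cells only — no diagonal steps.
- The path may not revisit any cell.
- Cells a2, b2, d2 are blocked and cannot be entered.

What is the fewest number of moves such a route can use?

The Manhattan distance from c2 to a3 is |2−3| + |3−1| = 3, so at least 3 moves are needed.
A route of 3 moves achieves this: c2 → c3 → b3 → a3.
Since 3 matches the lower bound, it is optimal.

3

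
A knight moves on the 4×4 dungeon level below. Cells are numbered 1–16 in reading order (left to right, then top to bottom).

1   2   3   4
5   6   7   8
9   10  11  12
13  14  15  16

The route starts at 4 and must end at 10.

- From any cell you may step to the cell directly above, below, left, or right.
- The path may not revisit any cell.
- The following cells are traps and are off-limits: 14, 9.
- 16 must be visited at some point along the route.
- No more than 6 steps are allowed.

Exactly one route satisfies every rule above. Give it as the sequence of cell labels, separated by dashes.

The 6-move cap with required stops at 16 leaves no slack for detours.
Route from 4: down 3 to 16, left 1 to 15, up 1 to 11, left 1 to 10 — 6 moves in all.
Check: all required cells visited; 6 ≤ 6 moves.

4 - 8 - 12 - 16 - 15 - 11 - 10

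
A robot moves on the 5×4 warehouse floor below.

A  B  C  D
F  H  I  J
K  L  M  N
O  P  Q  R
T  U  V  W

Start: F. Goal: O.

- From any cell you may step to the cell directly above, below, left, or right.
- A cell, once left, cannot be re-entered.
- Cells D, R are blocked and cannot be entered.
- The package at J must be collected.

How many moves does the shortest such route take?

8

Any route passes through J somewhere between F and O. Summing Manhattan distances along the two legs (F → J → O) gives a lower bound of 3 + 5 = 8 moves.
A route of 8 moves achieves this: F → H → I → J → N → M → Q → P → O.
Since 8 matches the lower bound, it is optimal.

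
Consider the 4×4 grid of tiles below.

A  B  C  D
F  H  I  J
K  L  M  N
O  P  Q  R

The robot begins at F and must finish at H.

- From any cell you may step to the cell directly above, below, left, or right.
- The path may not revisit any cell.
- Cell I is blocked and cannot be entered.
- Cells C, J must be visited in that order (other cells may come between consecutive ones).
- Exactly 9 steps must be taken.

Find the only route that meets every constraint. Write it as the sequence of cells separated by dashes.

The waypoints must appear in the order C, J, with no cell reused.
Route from F: up to A, 3× right (reaching D), 2× down (reaching N), 2× left (reaching L), up to H — 9 moves in all.
Check: order respected (C at step 3, J at step 5); 9 moves as required.

F - A - B - C - D - J - N - M - L - H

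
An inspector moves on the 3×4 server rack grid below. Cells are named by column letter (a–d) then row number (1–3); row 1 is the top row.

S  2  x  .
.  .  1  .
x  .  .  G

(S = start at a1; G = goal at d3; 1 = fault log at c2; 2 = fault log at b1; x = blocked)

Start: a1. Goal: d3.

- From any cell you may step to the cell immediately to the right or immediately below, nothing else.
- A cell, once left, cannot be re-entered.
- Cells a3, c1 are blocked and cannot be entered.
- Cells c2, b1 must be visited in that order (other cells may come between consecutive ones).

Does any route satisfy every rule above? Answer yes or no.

no

b1 lies above c2, so going from c2 to b1 would need an upward move — but moves only go right/down, so c2 cannot be visited before b1.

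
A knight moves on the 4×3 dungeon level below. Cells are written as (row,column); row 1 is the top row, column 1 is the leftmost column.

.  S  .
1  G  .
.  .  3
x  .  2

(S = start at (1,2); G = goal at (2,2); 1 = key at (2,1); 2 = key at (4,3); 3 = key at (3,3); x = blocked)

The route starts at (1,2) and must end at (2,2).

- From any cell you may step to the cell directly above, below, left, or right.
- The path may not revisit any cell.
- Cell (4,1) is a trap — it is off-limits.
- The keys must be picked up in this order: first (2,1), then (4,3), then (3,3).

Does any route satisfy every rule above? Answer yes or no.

yes

One route that works: (1,2) → (1,1) → (2,1) → (3,1) → (3,2) → (4,2) → (4,3) → (3,3) → (2,3) → (2,2).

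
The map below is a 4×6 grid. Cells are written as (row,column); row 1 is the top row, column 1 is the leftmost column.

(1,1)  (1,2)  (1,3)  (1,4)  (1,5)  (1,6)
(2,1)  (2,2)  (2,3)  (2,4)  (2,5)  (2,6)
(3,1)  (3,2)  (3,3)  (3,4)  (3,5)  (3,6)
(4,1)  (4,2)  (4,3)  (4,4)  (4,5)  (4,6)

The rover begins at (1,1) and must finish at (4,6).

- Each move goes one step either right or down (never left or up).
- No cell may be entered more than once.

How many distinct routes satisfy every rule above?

56

A right/down-only route from (1,1) to (4,6) makes exactly 3 down-moves and 5 right-moves in some order.
With no other constraints that would be C(8,3) = 56 routes.
That gives 56 routes.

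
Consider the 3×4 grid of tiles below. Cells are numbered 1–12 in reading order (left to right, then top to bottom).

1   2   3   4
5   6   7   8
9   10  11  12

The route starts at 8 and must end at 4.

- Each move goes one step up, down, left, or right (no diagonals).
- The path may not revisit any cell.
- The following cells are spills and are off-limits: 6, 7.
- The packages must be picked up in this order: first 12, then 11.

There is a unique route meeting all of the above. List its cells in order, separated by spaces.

8 12 11 10 9 5 1 2 3 4

The waypoints must appear in the order 12, 11, with no cell reused.
Route from 8: down to 12, 3× left (reaching 9), 2× up (reaching 1), 3× right (reaching 4) — 9 moves in all.
Check: order respected (12 at step 1, 11 at step 2).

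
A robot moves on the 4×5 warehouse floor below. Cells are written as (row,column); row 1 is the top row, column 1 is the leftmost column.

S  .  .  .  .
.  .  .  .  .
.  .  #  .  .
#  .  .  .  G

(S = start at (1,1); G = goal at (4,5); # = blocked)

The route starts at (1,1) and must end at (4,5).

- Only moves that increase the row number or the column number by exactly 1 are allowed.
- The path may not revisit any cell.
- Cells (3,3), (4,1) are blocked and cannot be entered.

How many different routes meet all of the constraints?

A right/down-only route from (1,1) to (4,5) makes exactly 3 down-moves and 4 right-moves in some order.
With no other constraints that would be C(7,3) = 35 routes.
Subtract routes through each blocked cell (inclusion–exclusion for overlaps): − through (3,3): 18 − through (4,1): 1 → 16.
That gives 16 routes.

16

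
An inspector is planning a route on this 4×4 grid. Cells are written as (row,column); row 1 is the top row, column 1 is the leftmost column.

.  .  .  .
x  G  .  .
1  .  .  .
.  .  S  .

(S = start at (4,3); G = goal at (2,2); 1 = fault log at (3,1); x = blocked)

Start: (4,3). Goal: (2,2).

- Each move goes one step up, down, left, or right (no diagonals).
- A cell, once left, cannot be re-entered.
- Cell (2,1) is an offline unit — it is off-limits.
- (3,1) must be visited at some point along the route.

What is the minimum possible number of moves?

Any route passes through (3,1) somewhere between (4,3) and (2,2). Summing Manhattan distances along the two legs ((4,3) → (3,1) → (2,2)) gives a lower bound of 3 + 2 = 5 moves.
A route of 5 moves achieves this: (4,3) → (4,2) → (4,1) → (3,1) → (3,2) → (2,2).
Since 5 matches the lower bound, it is optimal.

5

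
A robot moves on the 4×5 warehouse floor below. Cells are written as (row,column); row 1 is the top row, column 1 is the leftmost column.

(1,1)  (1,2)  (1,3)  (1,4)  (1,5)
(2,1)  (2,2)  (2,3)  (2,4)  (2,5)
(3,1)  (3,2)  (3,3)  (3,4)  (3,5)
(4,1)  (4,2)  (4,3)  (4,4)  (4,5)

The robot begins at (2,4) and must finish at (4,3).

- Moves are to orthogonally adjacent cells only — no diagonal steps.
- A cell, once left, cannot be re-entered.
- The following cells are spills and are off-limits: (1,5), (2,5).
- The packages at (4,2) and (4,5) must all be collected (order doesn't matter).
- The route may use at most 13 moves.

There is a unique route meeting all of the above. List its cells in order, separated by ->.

Any route must reach (4,2) and (4,5) and still end at (4,3) within 13 moves, so the order of the required stops is forced.
Route from (2,4): left 3 to (2,1), down 2 to (4,1), right 1 to (4,2), up 1 to (3,2), right 3 to (3,5), down 1 to (4,5), left 2 to (4,3) — 13 moves in all.
Check: all required cells visited; 13 ≤ 13 moves.

(2,4) -> (2,3) -> (2,2) -> (2,1) -> (3,1) -> (4,1) -> (4,2) -> (3,2) -> (3,3) -> (3,4) -> (3,5) -> (4,5) -> (4,4) -> (4,3)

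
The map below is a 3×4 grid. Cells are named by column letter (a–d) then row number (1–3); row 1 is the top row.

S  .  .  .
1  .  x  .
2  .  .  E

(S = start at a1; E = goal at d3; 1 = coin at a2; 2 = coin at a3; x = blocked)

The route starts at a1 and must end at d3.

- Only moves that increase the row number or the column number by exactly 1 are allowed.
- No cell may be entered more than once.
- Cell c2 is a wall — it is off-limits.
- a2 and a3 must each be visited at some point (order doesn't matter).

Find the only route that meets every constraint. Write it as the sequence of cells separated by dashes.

a1 - a2 - a3 - b3 - c3 - d3

Moves only go right or down, so the column and row indices never decrease.
Route from a1: down 2 to a3, right 3 to d3 — 5 moves in all.
Check: all required cells visited.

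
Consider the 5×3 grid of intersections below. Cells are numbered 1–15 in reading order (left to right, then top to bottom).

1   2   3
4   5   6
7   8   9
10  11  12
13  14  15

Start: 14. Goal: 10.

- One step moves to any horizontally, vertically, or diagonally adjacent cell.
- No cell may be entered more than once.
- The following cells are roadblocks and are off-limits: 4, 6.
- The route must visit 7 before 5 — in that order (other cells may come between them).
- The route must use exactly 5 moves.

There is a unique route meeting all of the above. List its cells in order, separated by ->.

The waypoints must appear in the order 7, 5, with no cell reused.
Route from 14: up to 11, up-left to 7, up-right to 5, down to 8, down-left to 10 — 5 moves in all.
Check: order respected (7 at step 2, 5 at step 3); 5 moves as required.

14 -> 11 -> 7 -> 5 -> 8 -> 10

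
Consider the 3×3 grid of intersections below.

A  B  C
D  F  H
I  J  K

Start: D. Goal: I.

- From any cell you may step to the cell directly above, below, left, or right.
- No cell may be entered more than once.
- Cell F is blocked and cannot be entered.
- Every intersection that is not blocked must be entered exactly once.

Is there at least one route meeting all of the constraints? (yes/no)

yes

One route that works: D → A → B → C → H → K → J → I.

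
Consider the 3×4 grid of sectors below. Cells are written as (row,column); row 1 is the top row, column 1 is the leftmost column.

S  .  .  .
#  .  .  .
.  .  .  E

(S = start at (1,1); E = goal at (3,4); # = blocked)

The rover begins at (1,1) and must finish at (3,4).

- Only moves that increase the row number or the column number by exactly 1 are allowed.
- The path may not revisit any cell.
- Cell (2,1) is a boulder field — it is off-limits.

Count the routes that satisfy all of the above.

6

A right/down-only route from (1,1) to (3,4) makes exactly 2 down-moves and 3 right-moves in some order.
With no other constraints that would be C(5,2) = 10 routes.
Subtract routes through each blocked cell (inclusion–exclusion for overlaps): − through (2,1): 4 → 6.
That gives 6 routes.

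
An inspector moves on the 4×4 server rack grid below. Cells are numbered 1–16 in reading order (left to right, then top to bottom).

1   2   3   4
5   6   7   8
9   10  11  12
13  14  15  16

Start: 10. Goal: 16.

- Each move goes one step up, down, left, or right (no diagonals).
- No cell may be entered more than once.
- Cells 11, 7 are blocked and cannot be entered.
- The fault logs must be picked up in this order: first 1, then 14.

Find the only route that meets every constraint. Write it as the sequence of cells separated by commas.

10, 6, 2, 1, 5, 9, 13, 14, 15, 16

The waypoints must appear in the order 1, 14, with no cell reused.
Route from 10: up 2 to 2, left 1 to 1, down 3 to 13, right 3 to 16 — 9 moves in all.
Check: order respected (1 at step 3, 14 at step 7).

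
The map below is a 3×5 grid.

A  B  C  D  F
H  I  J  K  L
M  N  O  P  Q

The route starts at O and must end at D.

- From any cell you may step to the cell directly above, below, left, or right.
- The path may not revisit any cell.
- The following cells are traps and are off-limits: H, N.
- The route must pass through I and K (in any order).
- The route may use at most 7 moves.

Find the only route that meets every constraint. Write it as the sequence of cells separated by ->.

Any route must reach I and K and still end at D within 7 moves, so the order of the required stops is forced.
Route from O: right 1 to P, up 1 to K, left 2 to I, up 1 to B, right 2 to D — 7 moves in all.
Check: all required cells visited; 7 ≤ 7 moves.

O -> P -> K -> J -> I -> B -> C -> D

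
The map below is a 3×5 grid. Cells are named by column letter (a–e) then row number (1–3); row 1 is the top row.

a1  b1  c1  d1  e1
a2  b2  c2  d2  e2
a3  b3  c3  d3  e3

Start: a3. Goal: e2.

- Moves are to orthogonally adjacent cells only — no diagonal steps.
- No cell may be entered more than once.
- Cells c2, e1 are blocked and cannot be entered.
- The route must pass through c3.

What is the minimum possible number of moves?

Any route passes through c3 somewhere between a3 and e2. Summing Manhattan distances along the two legs (a3 → c3 → e2) gives a lower bound of 2 + 3 = 5 moves.
A route of 5 moves achieves this: a3 → b3 → c3 → d3 → d2 → e2.
Since 5 matches the lower bound, it is optimal.

5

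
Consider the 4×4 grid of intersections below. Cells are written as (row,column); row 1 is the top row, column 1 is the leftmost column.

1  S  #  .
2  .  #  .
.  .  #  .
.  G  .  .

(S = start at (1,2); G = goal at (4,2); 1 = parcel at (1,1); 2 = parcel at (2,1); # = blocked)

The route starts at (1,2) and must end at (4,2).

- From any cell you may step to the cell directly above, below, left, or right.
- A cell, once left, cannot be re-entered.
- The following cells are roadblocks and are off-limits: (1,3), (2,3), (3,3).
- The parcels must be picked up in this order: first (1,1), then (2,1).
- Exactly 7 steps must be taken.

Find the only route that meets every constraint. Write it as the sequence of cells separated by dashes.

The waypoints must appear in the order (1,1), (2,1), with no cell reused.
Route from (1,2): left 1 to (1,1), down 1 to (2,1), right 1 to (2,2), down 1 to (3,2), left 1 to (3,1), down 1 to (4,1), right 1 to (4,2) — 7 moves in all.
Check: order respected (1 at step 1, 2 at step 2); 7 moves as required.

(1,2) - (1,1) - (2,1) - (2,2) - (3,2) - (3,1) - (4,1) - (4,2)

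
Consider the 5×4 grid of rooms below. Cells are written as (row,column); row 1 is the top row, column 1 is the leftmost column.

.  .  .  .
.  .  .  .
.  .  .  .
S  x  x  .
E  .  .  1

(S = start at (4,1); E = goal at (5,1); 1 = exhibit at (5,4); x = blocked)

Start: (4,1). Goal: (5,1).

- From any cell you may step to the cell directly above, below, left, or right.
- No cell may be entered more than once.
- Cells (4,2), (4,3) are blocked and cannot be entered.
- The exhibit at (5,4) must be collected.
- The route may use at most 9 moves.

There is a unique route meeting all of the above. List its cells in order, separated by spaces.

Any route must reach (5,4) and still end at (5,1) within 9 moves, so the order of the required stops is forced.
Route from (4,1): up to (3,1), 3× right (reaching (3,4)), 2× down (reaching (5,4)), 3× left (reaching (5,1)) — 9 moves in all.
Check: all required cells visited; 9 ≤ 9 moves.

(4,1) (3,1) (3,2) (3,3) (3,4) (4,4) (5,4) (5,3) (5,2) (5,1)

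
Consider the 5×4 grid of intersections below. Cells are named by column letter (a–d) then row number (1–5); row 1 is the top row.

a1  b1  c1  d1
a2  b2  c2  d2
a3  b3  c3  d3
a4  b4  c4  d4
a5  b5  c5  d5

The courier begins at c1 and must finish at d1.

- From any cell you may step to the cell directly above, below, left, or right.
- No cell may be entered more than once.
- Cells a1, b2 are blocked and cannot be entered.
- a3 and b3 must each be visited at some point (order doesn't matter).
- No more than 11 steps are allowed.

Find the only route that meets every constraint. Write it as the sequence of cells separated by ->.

c1 -> c2 -> c3 -> b3 -> a3 -> a4 -> b4 -> c4 -> d4 -> d3 -> d2 -> d1

The 11-move cap with required stops at a3, b3 leaves no slack for detours.
Route from c1: 2× down (reaching c3), 2× left (reaching a3), down to a4, 3× right (reaching d4), 3× up (reaching d1) — 11 moves in all.
Check: all required cells visited; 11 ≤ 11 moves.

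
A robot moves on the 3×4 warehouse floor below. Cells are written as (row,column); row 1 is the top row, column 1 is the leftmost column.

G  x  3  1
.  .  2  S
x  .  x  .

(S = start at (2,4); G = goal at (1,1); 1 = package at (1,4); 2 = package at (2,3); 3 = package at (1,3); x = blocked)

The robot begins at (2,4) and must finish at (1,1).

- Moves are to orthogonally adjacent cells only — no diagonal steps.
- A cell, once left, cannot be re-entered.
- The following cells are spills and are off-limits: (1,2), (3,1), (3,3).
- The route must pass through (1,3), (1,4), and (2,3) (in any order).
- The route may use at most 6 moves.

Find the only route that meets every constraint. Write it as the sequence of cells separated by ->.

(2,4) -> (1,4) -> (1,3) -> (2,3) -> (2,2) -> (2,1) -> (1,1)

Any route must reach (1,3), (1,4), and (2,3) and still end at (1,1) within 6 moves, so the order of the required stops is forced.
Route from (2,4): up to (1,4), left to (1,3), down to (2,3), 2× left (reaching (2,1)), up to (1,1) — 6 moves in all.
Check: all required cells visited; 6 ≤ 6 moves.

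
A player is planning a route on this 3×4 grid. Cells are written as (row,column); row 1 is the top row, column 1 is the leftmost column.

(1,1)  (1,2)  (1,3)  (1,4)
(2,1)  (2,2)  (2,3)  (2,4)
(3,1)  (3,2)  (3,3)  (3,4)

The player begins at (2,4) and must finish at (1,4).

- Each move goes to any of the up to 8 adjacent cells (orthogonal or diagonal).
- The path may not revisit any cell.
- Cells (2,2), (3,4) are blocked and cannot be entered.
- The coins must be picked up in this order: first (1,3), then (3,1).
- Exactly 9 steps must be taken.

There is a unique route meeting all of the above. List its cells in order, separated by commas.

The waypoints must appear in the order (1,3), (3,1), with no cell reused.
Route from (2,4): up-left to (1,3), 2× left (reaching (1,1)), 2× down (reaching (3,1)), 2× right (reaching (3,3)), up to (2,3), up-right to (1,4) — 9 moves in all.
Check: order respected ((1,3) at step 1, (3,1) at step 5); 9 moves as required.

(2,4), (1,3), (1,2), (1,1), (2,1), (3,1), (3,2), (3,3), (2,3), (1,4)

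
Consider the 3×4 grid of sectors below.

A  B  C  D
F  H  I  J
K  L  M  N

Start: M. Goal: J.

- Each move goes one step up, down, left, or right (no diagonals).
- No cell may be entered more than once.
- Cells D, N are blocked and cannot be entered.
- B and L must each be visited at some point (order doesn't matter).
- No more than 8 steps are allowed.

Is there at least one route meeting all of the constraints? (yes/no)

yes

One route that works: M → L → H → B → C → I → J.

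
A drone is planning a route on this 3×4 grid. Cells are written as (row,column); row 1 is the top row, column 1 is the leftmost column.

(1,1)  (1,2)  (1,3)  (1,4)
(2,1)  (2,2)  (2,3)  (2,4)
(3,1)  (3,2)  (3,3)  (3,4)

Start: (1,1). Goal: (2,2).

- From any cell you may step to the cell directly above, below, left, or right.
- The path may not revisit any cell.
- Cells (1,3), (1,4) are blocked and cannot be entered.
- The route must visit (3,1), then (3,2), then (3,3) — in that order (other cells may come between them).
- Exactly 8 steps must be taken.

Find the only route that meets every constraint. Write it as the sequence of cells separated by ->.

(1,1) -> (2,1) -> (3,1) -> (3,2) -> (3,3) -> (3,4) -> (2,4) -> (2,3) -> (2,2)

The waypoints must appear in the order (3,1), (3,2), (3,3), with no cell reused.
Route from (1,1): down 2 to (3,1), right 3 to (3,4), up 1 to (2,4), left 2 to (2,2) — 8 moves in all.
Check: order respected ((3,1) at step 2, (3,2) at step 3, (3,3) at step 4); 8 moves as required.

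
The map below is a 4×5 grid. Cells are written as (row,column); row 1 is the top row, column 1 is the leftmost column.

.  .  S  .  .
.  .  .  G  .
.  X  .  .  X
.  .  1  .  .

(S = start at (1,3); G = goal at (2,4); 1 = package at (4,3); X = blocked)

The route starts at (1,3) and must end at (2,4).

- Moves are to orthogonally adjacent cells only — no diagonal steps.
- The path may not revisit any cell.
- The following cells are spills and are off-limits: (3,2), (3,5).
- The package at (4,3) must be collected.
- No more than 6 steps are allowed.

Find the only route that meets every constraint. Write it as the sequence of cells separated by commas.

The budget equals the shortest possible length, so every move has to be on a shortest route through the required cells.
Route from (1,3): 3× down (reaching (4,3)), right to (4,4), 2× up (reaching (2,4)) — 6 moves in all.
Check: all required cells visited; 6 ≤ 6 moves.

(1,3), (2,3), (3,3), (4,3), (4,4), (3,4), (2,4)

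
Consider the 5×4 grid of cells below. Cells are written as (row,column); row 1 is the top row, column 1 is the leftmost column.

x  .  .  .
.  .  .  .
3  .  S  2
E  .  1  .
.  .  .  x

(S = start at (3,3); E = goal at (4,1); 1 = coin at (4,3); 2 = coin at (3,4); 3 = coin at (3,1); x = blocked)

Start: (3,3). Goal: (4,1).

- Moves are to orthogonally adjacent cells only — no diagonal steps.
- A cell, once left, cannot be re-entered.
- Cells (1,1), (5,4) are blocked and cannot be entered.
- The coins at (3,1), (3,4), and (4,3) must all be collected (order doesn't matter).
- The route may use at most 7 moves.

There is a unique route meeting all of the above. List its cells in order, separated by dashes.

Any route must reach (3,1), (3,4), and (4,3) and still end at (4,1) within 7 moves, so the order of the required stops is forced.
Route from (3,3): right 1 to (3,4), down 1 to (4,4), left 2 to (4,2), up 1 to (3,2), left 1 to (3,1), down 1 to (4,1) — 7 moves in all.
Check: all required cells visited; 7 ≤ 7 moves.

(3,3) - (3,4) - (4,4) - (4,3) - (4,2) - (3,2) - (3,1) - (4,1)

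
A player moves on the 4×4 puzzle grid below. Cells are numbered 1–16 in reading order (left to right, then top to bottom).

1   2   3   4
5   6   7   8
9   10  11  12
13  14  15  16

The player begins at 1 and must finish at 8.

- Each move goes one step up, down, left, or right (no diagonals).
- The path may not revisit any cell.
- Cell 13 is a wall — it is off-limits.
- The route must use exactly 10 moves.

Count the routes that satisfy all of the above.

22

Need simple routes of exactly 10 moves from 1 to 8 (Manhattan distance 4, so 3 moves are spent on a detour and 3 undoing it).
Branch systematically from the start, pruning whenever the remaining move budget drops below the Manhattan distance to 8 or differs from it in parity. Grouping the completions by first move — via 5: 9; via 2: 13 — and summing: 9 + 13 = 22.
That gives 22 routes.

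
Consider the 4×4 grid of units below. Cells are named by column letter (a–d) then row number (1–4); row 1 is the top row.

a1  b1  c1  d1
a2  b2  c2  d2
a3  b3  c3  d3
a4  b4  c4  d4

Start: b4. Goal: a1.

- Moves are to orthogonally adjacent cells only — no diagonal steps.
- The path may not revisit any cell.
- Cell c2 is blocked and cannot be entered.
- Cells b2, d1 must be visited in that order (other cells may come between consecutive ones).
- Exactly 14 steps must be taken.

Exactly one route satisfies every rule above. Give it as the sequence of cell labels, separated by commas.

The waypoints must appear in the order b2, d1, with no cell reused.
Route from b4: left to a4, 2× up (reaching a2), right to b2, down to b3, right to c3, down to c4, right to d4, 3× up (reaching d1), 3× left (reaching a1) — 14 moves in all.
Check: order respected (b2 at step 4, d1 at step 11); 14 moves as required.

b4, a4, a3, a2, b2, b3, c3, c4, d4, d3, d2, d1, c1, b1, a1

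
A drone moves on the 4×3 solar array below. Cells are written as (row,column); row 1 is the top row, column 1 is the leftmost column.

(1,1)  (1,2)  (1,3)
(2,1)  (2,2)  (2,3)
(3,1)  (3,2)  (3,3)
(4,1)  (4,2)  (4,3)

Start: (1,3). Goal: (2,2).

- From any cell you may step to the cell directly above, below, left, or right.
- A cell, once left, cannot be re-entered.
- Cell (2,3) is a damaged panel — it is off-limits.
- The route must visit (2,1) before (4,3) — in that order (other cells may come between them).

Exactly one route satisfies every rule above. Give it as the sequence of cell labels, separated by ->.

(1,3) -> (1,2) -> (1,1) -> (2,1) -> (3,1) -> (4,1) -> (4,2) -> (4,3) -> (3,3) -> (3,2) -> (2,2)

The waypoints must appear in the order (2,1), (4,3), with no cell reused.
Route from (1,3): left 2 to (1,1), down 3 to (4,1), right 2 to (4,3), up 1 to (3,3), left 1 to (3,2), up 1 to (2,2) — 10 moves in all.
Check: order respected ((2,1) at step 3, (4,3) at step 7).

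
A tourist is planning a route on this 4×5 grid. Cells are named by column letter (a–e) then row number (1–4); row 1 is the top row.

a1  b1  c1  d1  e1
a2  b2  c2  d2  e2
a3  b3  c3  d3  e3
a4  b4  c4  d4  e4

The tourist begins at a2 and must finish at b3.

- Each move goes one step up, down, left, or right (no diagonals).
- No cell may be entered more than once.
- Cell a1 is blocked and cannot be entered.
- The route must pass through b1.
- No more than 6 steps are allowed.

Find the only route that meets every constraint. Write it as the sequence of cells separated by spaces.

The 6-move cap with required stops at b1 leaves no slack for detours.
Route from a2: right 1 to b2, up 1 to b1, right 1 to c1, down 2 to c3, left 1 to b3 — 6 moves in all.
Check: all required cells visited; 6 ≤ 6 moves.

a2 b2 b1 c1 c2 c3 b3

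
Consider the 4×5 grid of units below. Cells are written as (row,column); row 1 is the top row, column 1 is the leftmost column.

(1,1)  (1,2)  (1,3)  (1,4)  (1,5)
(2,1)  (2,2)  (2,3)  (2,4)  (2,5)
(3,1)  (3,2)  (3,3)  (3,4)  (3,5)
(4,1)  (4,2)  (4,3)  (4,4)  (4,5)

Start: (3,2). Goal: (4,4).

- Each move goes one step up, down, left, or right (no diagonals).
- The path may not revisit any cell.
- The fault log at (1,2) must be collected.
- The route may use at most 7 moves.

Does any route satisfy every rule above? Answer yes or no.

yes

One route that works: (3,2) → (2,2) → (1,2) → (1,3) → (2,3) → (3,3) → (4,3) → (4,4).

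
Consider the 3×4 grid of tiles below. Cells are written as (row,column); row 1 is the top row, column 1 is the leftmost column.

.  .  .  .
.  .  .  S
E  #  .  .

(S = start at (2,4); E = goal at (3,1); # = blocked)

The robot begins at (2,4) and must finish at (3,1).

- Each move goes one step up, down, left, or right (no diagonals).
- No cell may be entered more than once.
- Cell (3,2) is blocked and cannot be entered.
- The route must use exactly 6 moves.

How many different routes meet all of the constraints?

Need simple routes of exactly 6 moves from (2,4) to (3,1) (Manhattan distance 4, so 1 moves are spent on a detour and 1 undoing it).
Enumerating: (2,4) (1,4) (1,3) (2,3) (2,2) (2,1) (3,1) | (2,4) (1,4) (1,3) (1,2) (2,2) (2,1) (3,1) | (2,4) (1,4) (1,3) (1,2) (1,1) (2,1) (3,1) | (2,4) (3,4) (3,3) (2,3) (2,2) (2,1) (3,1) | (2,4) (2,3) (1,3) (1,2) (2,2) (2,1) (3,1) | (2,4) (2,3) (1,3) (1,2) (1,1) (2,1) (3,1) | (2,4) (2,3) (2,2) (1,2) (1,1) (2,1) (3,1).
That gives 7 routes.

7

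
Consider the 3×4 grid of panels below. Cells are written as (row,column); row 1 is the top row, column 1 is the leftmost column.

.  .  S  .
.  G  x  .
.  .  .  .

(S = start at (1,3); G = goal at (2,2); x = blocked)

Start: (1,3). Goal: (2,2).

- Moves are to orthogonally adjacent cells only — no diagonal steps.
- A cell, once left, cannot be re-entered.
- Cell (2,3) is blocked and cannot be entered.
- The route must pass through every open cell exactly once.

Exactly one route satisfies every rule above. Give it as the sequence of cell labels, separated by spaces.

Need to visit all 11 open cells exactly once, starting at (1,3) and ending at (2,2).
Route from (1,3): right 1 to (1,4), down 2 to (3,4), left 3 to (3,1), up 2 to (1,1), right 1 to (1,2), down 1 to (2,2) — 10 moves in all.
Check: all 11 open cells covered.

(1,3) (1,4) (2,4) (3,4) (3,3) (3,2) (3,1) (2,1) (1,1) (1,2) (2,2)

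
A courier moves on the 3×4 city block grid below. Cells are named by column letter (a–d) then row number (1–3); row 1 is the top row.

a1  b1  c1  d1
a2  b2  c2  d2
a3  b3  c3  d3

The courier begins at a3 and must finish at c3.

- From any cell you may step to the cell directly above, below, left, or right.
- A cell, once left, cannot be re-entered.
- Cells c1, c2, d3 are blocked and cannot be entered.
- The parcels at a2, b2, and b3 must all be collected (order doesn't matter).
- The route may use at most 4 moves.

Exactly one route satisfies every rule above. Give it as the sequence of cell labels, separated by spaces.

The 4-move cap with required stops at a2, b2, b3 leaves no slack for detours.
Route from a3: up to a2, right to b2, down to b3, right to c3 — 4 moves in all.
Check: all required cells visited; 4 ≤ 4 moves.

a3 a2 b2 b3 c3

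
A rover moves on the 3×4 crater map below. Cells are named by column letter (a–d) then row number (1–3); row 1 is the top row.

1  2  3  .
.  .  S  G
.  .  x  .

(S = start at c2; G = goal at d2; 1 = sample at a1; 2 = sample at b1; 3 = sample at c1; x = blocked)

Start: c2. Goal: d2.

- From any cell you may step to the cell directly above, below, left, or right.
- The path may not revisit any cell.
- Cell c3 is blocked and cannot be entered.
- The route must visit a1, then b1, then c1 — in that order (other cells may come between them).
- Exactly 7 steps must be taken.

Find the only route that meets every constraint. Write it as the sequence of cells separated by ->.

The waypoints must appear in the order a1, b1, c1, with no cell reused.
Route from c2: 2× left (reaching a2), up to a1, 3× right (reaching d1), down to d2 — 7 moves in all.
Check: order respected (1 at step 3, 2 at step 4, 3 at step 5); 7 moves as required.

c2 -> b2 -> a2 -> a1 -> b1 -> c1 -> d1 -> d2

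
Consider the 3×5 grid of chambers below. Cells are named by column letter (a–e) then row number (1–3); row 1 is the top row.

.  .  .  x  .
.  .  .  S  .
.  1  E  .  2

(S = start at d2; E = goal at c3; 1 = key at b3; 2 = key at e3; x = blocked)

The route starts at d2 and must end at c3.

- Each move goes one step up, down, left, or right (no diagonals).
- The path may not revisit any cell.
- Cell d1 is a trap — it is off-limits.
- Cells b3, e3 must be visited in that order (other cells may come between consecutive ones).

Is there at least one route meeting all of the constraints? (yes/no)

Even ignoring the required order, no revisit-free route from d2 to c3 manages to pass through all of b3 and e3: branching out from d2, every path either misses one of them or, having collected them, can no longer reach c3 without re-entering a cell.

no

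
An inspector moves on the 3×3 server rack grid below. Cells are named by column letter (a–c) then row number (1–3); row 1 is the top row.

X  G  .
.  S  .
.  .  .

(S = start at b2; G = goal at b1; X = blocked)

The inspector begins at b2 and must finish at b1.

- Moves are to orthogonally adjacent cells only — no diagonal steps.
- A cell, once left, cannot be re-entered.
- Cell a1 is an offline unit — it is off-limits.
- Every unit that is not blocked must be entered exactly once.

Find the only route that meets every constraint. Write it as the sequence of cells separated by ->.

Need to visit all 8 open cells exactly once, starting at b2 and ending at b1.
Cell c1 has only two open neighbours (c2 and b1), so the path must pass straight through it: one of those is the cell it's entered from and the other is where it exits.
Route from b2: left to a2, down to a3, 2× right (reaching c3), 2× up (reaching c1), left to b1 — 7 moves in all.
Check: all 8 open cells covered.

b2 -> a2 -> a3 -> b3 -> c3 -> c2 -> c1 -> b1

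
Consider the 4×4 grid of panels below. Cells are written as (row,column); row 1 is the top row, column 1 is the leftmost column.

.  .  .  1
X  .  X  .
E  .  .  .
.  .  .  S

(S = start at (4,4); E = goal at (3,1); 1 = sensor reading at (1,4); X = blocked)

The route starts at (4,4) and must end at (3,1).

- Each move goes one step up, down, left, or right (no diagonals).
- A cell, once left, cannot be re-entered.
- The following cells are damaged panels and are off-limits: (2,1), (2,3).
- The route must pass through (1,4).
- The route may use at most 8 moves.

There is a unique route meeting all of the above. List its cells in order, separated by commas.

(4,4), (3,4), (2,4), (1,4), (1,3), (1,2), (2,2), (3,2), (3,1)

Any route must reach (1,4) and still end at (3,1) within 8 moves, so the order of the required stops is forced.
Route from (4,4): up 3 to (1,4), left 2 to (1,2), down 2 to (3,2), left 1 to (3,1) — 8 moves in all.
Check: all required cells visited; 8 ≤ 8 moves.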